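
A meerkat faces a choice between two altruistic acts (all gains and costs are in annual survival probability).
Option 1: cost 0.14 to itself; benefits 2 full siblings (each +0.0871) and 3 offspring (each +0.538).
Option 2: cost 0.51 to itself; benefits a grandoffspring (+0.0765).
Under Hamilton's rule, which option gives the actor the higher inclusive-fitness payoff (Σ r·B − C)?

Option 1: r to a full sibling = 0.5.
Option 1: r to an offspring = 0.5.
Option 1: Σ r·B − C = (2·0.5·0.0871 + 3·0.5·0.538) − 0.14 = 0.7541.
Option 2: r to a grandoffspring = 0.25.
Option 2: Σ r·B − C = (1·0.25·0.0765) − 0.51 = -0.490875.
Option 1 has the higher net inclusive-fitness payoff.

Option 1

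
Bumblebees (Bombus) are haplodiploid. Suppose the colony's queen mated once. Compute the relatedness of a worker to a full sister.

0.75

Haplodiploid full sisters inherit their father's entire haploid genome identically (contributing 1/2) and on average half of their mother's contribution (1/2 · 1/2 = 1/4); r = 1/2 + 1/4 = 3/4.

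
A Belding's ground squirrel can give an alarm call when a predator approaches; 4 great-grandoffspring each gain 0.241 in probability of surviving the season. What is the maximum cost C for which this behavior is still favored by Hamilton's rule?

0.1205

r to a great-grandoffspring = 1/8 (three parent–offspring links: r = (1/2)^3 = 1/8).
Hamilton's rule: n·r·B > C, so the trait is favored while C < n·r·B = 4·0.125·0.241 = 0.1205.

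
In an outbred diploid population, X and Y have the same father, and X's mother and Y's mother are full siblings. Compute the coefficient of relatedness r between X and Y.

0.375

With two independent routes of shared ancestry, r is the sum of the two contributions.
X and Y are related in two ways: half-sibs through their shared father (r = 1/4) and first cousins through their mothers (r = 1/8).
r = 1/4 + 1/8 = 0.375.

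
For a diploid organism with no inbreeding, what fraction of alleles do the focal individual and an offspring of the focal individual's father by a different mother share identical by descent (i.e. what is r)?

Each parent–offspring link contributes a factor of 1/2, and independent paths through distinct common ancestors add.
Half-sibs share one parent — one path of length 2: r = (1/2)^2 = 1/4.

0.25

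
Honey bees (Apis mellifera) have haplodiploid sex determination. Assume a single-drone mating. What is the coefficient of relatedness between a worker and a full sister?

0.75

Haplodiploid full sisters inherit their father's entire haploid genome identically (contributing 1/2) and on average half of their mother's contribution (1/2 · 1/2 = 1/4); r = 1/2 + 1/4 = 3/4.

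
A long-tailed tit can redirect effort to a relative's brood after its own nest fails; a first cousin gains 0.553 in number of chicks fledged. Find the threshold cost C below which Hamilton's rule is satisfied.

r to a first cousin = 0.125 (first cousins share one grandparent pair — two paths of length 4: r = 2·(1/2)^4 = 1/8).
Hamilton's rule: n·r·B > C, so the trait is favored while C < n·r·B = 1·0.125·0.553 = 0.069125.

0.069125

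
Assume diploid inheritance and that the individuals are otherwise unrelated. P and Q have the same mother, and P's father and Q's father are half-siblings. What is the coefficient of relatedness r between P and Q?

0.3125

Independent pedigree routes through distinct common ancestors add.
P and Q are related in two ways: half-sibs through their shared mother (r = 1/4) and half first cousins through their fathers (r = 1/16).
r = 1/4 + 1/16 = 0.3125.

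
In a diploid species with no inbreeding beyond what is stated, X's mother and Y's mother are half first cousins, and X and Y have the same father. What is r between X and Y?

Wright's path rule: contributions from independent ancestry routes add.
X and Y are related in two ways: half second cousins through their mothers (r = 1/64) and half-sibs through their shared father (r = 1/4).
r = 1/64 + 1/4 = 17/64 = 0.265625.

0.265625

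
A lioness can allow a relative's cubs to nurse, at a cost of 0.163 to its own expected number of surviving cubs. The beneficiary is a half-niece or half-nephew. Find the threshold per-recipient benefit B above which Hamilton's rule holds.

r to a half-niece or half-nephew = 0.125 (half-aunt/uncle↔niece/nephew: one path of length 3: r = (1/2)^3 = 1/8).
Hamilton's rule with n recipients of equal r: n·r·B > C, so B > C/(n·r) = 0.163/(1·0.125) = 1.304.

1.304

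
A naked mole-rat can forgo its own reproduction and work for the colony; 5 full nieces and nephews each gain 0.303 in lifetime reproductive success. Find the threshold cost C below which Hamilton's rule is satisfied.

r to a full niece or nephew = 0.25 (full aunt/uncle↔niece/nephew: two paths of length 3 through the shared grandparent pair: r = 2·(1/2)^3 = 1/4).
Hamilton's rule: n·r·B > C, so the trait is favored while C < n·r·B = 5·0.25·0.303 = 0.37875.

0.37875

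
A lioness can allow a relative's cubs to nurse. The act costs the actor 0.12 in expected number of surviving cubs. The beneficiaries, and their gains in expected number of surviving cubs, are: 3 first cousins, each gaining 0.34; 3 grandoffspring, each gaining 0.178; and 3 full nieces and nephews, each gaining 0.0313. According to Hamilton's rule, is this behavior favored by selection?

Yes

Hamilton's rule: the trait is favored when the sum of r·B over every recipient exceeds the actor's cost C.
r to a first cousin = 1/8 (first cousins share one grandparent pair — two paths of length 4: r = 2·(1/2)^4 = 1/8).
r to a grandoffspring = 0.25 (two parent–offspring links: r = (1/2)^2 = 1/4).
r to a full niece or nephew = 0.25 (full aunt/uncle↔niece/nephew: two paths of length 3 through the shared grandparent pair: r = 2·(1/2)^3 = 1/4).
Summing one r·B term per recipient: 3·0.125·0.34 + 3·0.25·0.178 + 3·0.25·0.0313 = 0.284475.
0.284475 > 0.12: the indirect benefit exceeds the cost.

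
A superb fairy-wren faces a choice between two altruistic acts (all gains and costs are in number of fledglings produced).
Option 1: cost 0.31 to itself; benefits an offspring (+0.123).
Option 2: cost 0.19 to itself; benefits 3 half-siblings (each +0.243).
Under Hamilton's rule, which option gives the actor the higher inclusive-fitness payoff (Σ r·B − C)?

Option 2

Option 1: r to an offspring = 0.5.
Option 1: Σ r·B − C = (1·0.5·0.123) − 0.31 = -0.2485.
Option 2: r to a half-sibling = 0.25.
Option 2: Σ r·B − C = (3·0.25·0.243) − 0.19 = -0.00775.
Option 2 has the higher net inclusive-fitness payoff.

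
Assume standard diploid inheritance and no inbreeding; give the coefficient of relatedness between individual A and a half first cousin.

Each parent–offspring link contributes a factor of 1/2, and independent paths through distinct common ancestors add.
Half first cousins share one grandparent — one path of length 4: r = (1/2)^4 = 1/16.

0.0625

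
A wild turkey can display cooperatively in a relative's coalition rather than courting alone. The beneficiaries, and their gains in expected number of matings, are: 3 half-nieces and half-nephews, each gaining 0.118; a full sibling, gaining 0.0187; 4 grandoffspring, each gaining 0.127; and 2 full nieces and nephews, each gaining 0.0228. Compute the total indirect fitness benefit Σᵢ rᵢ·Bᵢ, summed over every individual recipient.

0.192

r to a half-niece or half-nephew = 0.125 (half-aunt/uncle↔niece/nephew: one path of length 3: r = (1/2)^3 = 1/8).
r to a full sibling = 0.5 (full sibs share both parents — two paths of length 2: r = 2·(1/2)^2 = 1/2).
r to a grandoffspring = 0.25 (two parent–offspring links: r = (1/2)^2 = 1/4).
r to a full niece or nephew = 1/4 (full aunt/uncle↔niece/nephew: two paths of length 3 through the shared grandparent pair: r = 2·(1/2)^3 = 1/4).
Summing one r·B term per recipient: 3·0.125·0.118 + 1·0.5·0.0187 + 4·0.25·0.127 + 2·0.25·0.0228 = 0.192.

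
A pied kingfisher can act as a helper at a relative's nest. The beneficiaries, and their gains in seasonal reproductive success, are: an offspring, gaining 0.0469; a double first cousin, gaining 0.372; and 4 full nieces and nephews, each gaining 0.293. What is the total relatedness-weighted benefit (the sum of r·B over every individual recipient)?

r to an offspring = 1/2 (one parent–offspring link: r = (1/2)^1 = 1/2).
r to a double first cousin = 0.25 (double first cousins share both grandparent pairs — four paths of length 4: r = 4·(1/2)^4 = 1/4).
r to a full niece or nephew = 0.25 (full aunt/uncle↔niece/nephew: two paths of length 3 through the shared grandparent pair: r = 2·(1/2)^3 = 1/4).
Summing one r·B term per recipient: 1·0.5·0.0469 + 1·0.25·0.372 + 4·0.25·0.293 = 0.40945.

0.40945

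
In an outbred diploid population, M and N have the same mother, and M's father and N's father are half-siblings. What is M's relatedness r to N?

0.3125

Independent pedigree routes through distinct common ancestors add.
M and N are related in two ways: half-sibs through their shared mother (r = 1/4) and half first cousins through their fathers (r = 1/16).
r = 1/4 + 1/16 = 0.3125.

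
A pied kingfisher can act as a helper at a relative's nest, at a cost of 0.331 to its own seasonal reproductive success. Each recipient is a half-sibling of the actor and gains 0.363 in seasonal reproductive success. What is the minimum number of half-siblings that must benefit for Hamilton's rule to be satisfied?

r to a half-sibling = 1/4 (half-sibs share one parent — one path of length 2: r = (1/2)^2 = 1/4).
Hamilton's rule: n·r·B > C  ⇒  n > C/(r·B) = 0.331/(0.25·0.363) = 3.647.
The smallest integer exceeding 3.647 is 4.

4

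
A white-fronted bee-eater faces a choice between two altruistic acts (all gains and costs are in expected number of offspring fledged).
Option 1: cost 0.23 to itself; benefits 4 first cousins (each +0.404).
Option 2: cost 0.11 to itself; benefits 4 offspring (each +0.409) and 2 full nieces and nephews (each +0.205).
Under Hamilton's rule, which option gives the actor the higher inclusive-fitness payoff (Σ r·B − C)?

Option 2

Option 1: r to a first cousin = 0.125.
Option 1: Σ r·B − C = (4·0.125·0.404) − 0.23 = -0.028.
Option 2: r to an offspring = 0.5.
Option 2: r to a full niece or nephew = 0.25.
Option 2: Σ r·B − C = (4·0.5·0.409 + 2·0.25·0.205) − 0.11 = 0.8105.
Option 2 has the higher net inclusive-fitness payoff.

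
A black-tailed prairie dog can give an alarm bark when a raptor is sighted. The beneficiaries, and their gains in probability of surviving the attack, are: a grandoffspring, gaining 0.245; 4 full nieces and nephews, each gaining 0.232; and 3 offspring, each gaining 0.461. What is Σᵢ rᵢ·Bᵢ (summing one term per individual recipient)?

0.98475

r to a grandoffspring = 0.25 (two parent–offspring links: r = (1/2)^2 = 1/4).
r to a full niece or nephew = 1/4 (full aunt/uncle↔niece/nephew: two paths of length 3 through the shared grandparent pair: r = 2·(1/2)^3 = 1/4).
r to an offspring = 1/2 (one parent–offspring link: r = (1/2)^1 = 1/2).
Summing one r·B term per recipient: 1·0.25·0.245 + 4·0.25·0.232 + 3·0.5·0.461 = 0.98475.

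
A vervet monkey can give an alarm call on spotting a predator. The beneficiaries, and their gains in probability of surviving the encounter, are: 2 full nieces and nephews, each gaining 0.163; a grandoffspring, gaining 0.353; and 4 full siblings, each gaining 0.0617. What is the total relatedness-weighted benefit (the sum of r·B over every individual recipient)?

r to a full niece or nephew = 1/4 (full aunt/uncle↔niece/nephew: two paths of length 3 through the shared grandparent pair: r = 2·(1/2)^3 = 1/4).
r to a grandoffspring = 0.25 (two parent–offspring links: r = (1/2)^2 = 1/4).
r to a full sibling = 0.5 (full sibs share both parents — two paths of length 2: r = 2·(1/2)^2 = 1/2).
Summing one r·B term per recipient: 2·0.25·0.163 + 1·0.25·0.353 + 4·0.5·0.0617 = 0.29315.

0.29315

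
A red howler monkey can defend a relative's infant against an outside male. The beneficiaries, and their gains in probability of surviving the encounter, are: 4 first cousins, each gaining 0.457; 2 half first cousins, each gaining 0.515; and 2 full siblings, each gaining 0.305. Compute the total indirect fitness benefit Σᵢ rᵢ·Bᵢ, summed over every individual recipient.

0.597875

r to a first cousin = 0.125 (first cousins share one grandparent pair — two paths of length 4: r = 2·(1/2)^4 = 1/8).
r to a half first cousin = 0.0625 (half first cousins share one grandparent — one path of length 4: r = (1/2)^4 = 1/16).
r to a full sibling = 1/2 (full sibs share both parents — two paths of length 2: r = 2·(1/2)^2 = 1/2).
Summing one r·B term per recipient: 4·0.125·0.457 + 2·0.0625·0.515 + 2·0.5·0.305 = 0.597875.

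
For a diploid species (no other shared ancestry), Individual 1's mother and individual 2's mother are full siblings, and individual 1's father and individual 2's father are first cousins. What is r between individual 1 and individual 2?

Relatedness sums over independent paths through distinct common ancestors.
Individual 1 and individual 2 are related in two ways: first cousins through their mothers (r = 1/8) and second cousins through their fathers (r = 1/32).
r = 1/8 + 1/32 = 5/32 = 0.15625.

0.15625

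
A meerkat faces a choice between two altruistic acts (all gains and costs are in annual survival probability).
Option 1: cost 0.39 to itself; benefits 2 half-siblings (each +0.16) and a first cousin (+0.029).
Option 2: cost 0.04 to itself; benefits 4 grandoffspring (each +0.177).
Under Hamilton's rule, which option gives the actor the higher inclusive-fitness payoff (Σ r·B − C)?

Option 1: r to a half-sibling = 0.25.
Option 1: r to a first cousin = 0.125.
Option 1: Σ r·B − C = (2·0.25·0.16 + 1·0.125·0.029) − 0.39 = -0.306375.
Option 2: r to a grandoffspring = 0.25.
Option 2: Σ r·B − C = (4·0.25·0.177) − 0.04 = 0.137.
Option 2 has the higher net inclusive-fitness payoff.

Option 2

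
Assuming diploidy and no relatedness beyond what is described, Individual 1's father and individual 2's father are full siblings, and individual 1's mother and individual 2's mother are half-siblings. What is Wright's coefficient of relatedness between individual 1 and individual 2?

With two independent routes of shared ancestry, r is the sum of the two contributions.
Individual 1 and individual 2 are related in two ways: first cousins through their fathers (r = 1/8) and half first cousins through their mothers (r = 1/16).
r = 1/8 + 1/16 = 3/16 = 0.1875.

0.1875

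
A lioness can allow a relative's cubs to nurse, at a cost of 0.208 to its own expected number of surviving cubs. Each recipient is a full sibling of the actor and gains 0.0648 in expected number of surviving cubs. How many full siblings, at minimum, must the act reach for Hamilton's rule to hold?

r to a full sibling = 1/2 (full sibs share both parents — two paths of length 2: r = 2·(1/2)^2 = 1/2).
Hamilton's rule: n·r·B > C  ⇒  n > C/(r·B) = 0.208/(0.5·0.0648) = 6.42.
The smallest integer exceeding 6.42 is 7.

7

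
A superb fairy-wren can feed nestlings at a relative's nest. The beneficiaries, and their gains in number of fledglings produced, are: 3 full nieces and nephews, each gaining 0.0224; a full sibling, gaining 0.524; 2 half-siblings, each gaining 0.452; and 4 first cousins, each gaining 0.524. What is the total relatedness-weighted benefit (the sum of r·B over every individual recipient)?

0.7668

r to a full niece or nephew = 1/4 (full aunt/uncle↔niece/nephew: two paths of length 3 through the shared grandparent pair: r = 2·(1/2)^3 = 1/4).
r to a full sibling = 1/2 (full sibs share both parents — two paths of length 2: r = 2·(1/2)^2 = 1/2).
r to a half-sibling = 0.25 (half-sibs share one parent — one path of length 2: r = (1/2)^2 = 1/4).
r to a first cousin = 1/8 (first cousins share one grandparent pair — two paths of length 4: r = 2·(1/2)^4 = 1/8).
Summing one r·B term per recipient: 3·0.25·0.0224 + 1·0.5·0.524 + 2·0.25·0.452 + 4·0.125·0.524 = 0.7668.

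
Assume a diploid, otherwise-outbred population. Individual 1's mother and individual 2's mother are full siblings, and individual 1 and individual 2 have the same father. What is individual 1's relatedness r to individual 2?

Wright's path rule: contributions from independent ancestry routes add.
Individual 1 and individual 2 are related in two ways: first cousins through their mothers (r = 1/8) and half-sibs through their shared father (r = 1/4).
r = 1/8 + 1/4 = 3/8 = 0.375.

0.375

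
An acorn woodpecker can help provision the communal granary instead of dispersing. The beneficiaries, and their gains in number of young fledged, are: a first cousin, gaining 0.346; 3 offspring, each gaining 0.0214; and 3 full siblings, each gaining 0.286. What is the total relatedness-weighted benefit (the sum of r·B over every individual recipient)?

0.50435

r to a first cousin = 1/8 (first cousins share one grandparent pair — two paths of length 4: r = 2·(1/2)^4 = 1/8).
r to an offspring = 1/2 (one parent–offspring link: r = (1/2)^1 = 1/2).
r to a full sibling = 1/2 (full sibs share both parents — two paths of length 2: r = 2·(1/2)^2 = 1/2).
Summing one r·B term per recipient: 1·0.125·0.346 + 3·0.5·0.0214 + 3·0.5·0.286 = 0.50435.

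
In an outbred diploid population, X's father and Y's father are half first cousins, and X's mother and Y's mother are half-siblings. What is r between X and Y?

0.078125

Wright's path rule: contributions from independent ancestry routes add.
X and Y are related in two ways: half second cousins through their fathers (r = 1/64) and half first cousins through their mothers (r = 1/16).
r = 1/64 + 1/16 = 0.078125.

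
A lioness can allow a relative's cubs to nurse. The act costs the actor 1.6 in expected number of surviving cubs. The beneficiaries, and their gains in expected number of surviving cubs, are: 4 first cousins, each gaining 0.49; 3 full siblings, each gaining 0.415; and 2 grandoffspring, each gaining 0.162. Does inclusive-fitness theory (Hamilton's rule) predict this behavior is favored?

Hamilton's rule: the trait is favored when the sum of r·B over every recipient exceeds the actor's cost C.
r to a first cousin = 1/8 (first cousins share one grandparent pair — two paths of length 4: r = 2·(1/2)^4 = 1/8).
r to a full sibling = 0.5 (full sibs share both parents — two paths of length 2: r = 2·(1/2)^2 = 1/2).
r to a grandoffspring = 0.25 (two parent–offspring links: r = (1/2)^2 = 1/4).
Summing one r·B term per recipient: 4·0.125·0.49 + 3·0.5·0.415 + 2·0.25·0.162 = 0.9485.
0.9485 < 1.6: the indirect benefit is less than the cost.

No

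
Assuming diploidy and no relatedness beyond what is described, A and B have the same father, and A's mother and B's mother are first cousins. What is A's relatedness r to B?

Independent pedigree routes through distinct common ancestors add.
A and B are related in two ways: half-sibs through their shared father (r = 1/4) and second cousins through their mothers (r = 1/32).
r = 1/4 + 1/32 = 9/32 = 0.28125.

0.28125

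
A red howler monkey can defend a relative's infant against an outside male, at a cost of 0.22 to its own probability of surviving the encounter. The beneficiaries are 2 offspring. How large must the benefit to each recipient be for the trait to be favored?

0.22

r to an offspring = 1/2 (one parent–offspring link: r = (1/2)^1 = 1/2).
Hamilton's rule with n recipients of equal r: n·r·B > C, so B > C/(n·r) = 0.22/(2·0.5) = 0.22.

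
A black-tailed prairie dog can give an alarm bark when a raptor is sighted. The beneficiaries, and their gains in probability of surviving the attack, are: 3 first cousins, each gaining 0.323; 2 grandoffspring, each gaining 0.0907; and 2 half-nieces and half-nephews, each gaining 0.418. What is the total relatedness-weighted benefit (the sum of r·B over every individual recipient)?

r to a first cousin = 0.125 (first cousins share one grandparent pair — two paths of length 4: r = 2·(1/2)^4 = 1/8).
r to a grandoffspring = 1/4 (two parent–offspring links: r = (1/2)^2 = 1/4).
r to a half-niece or half-nephew = 1/8 (half-aunt/uncle↔niece/nephew: one path of length 3: r = (1/2)^3 = 1/8).
Summing one r·B term per recipient: 3·0.125·0.323 + 2·0.25·0.0907 + 2·0.125·0.418 = 0.270975.

0.270975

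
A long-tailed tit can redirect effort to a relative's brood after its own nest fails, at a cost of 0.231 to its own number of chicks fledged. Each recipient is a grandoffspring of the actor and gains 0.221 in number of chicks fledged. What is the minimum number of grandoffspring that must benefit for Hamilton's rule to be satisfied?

5

r to a grandoffspring = 1/4 (two parent–offspring links: r = (1/2)^2 = 1/4).
Hamilton's rule: n·r·B > C  ⇒  n > C/(r·B) = 0.231/(0.25·0.221) = 4.181.
The smallest integer exceeding 4.181 is 5.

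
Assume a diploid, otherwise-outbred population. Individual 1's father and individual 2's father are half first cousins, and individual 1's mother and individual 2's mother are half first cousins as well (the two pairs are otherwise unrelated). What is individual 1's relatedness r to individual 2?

Independent pedigree routes through distinct common ancestors add.
Individual 1 and individual 2 are related in two ways: half second cousins through their fathers (r = 1/64) and half second cousins through their mothers (r = 1/64).
r = 1/64 + 1/64 = 0.03125.

0.03125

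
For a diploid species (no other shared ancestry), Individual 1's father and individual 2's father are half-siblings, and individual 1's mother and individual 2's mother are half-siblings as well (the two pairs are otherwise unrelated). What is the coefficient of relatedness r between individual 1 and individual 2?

0.125

Wright's path rule: contributions from independent ancestry routes add.
Individual 1 and individual 2 are related in two ways: half first cousins through their fathers (r = 1/16) and half first cousins through their mothers (r = 1/16).
r = 1/16 + 1/16 = 1/8 = 0.125.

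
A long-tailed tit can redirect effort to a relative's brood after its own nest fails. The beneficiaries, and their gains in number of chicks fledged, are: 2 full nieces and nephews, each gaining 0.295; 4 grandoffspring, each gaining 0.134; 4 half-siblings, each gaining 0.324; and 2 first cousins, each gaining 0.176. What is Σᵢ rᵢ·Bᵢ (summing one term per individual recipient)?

0.6495

r to a full niece or nephew = 0.25 (full aunt/uncle↔niece/nephew: two paths of length 3 through the shared grandparent pair: r = 2·(1/2)^3 = 1/4).
r to a grandoffspring = 1/4 (two parent–offspring links: r = (1/2)^2 = 1/4).
r to a half-sibling = 0.25 (half-sibs share one parent — one path of length 2: r = (1/2)^2 = 1/4).
r to a first cousin = 0.125 (first cousins share one grandparent pair — two paths of length 4: r = 2·(1/2)^4 = 1/8).
Summing one r·B term per recipient: 2·0.25·0.295 + 4·0.25·0.134 + 4·0.25·0.324 + 2·0.125·0.176 = 0.6495.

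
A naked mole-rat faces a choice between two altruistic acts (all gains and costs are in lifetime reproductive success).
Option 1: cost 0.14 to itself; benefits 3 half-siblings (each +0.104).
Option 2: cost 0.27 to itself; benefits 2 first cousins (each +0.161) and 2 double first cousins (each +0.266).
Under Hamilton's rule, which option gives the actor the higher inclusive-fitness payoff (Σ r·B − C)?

Option 1: r to a half-sibling = 0.25.
Option 1: Σ r·B − C = (3·0.25·0.104) − 0.14 = -0.062.
Option 2: r to a first cousin = 0.125.
Option 2: r to a double first cousin = 0.25.
Option 2: Σ r·B − C = (2·0.125·0.161 + 2·0.25·0.266) − 0.27 = -0.09675.
Option 1 has the higher net inclusive-fitness payoff.

Option 1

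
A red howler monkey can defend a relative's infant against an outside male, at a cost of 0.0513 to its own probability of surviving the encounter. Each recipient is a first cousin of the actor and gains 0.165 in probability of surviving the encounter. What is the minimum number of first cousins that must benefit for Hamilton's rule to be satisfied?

3

r to a first cousin = 1/8 (first cousins share one grandparent pair — two paths of length 4: r = 2·(1/2)^4 = 1/8).
Hamilton's rule: n·r·B > C  ⇒  n > C/(r·B) = 0.0513/(0.125·0.165) = 2.487.
The smallest integer exceeding 2.487 is 3.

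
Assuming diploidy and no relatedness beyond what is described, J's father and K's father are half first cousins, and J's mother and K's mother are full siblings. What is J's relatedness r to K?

Independent pedigree routes through distinct common ancestors add.
J and K are related in two ways: half second cousins through their fathers (r = 1/64) and first cousins through their mothers (r = 1/8).
r = 1/64 + 1/8 = 9/64 = 0.140625.

0.140625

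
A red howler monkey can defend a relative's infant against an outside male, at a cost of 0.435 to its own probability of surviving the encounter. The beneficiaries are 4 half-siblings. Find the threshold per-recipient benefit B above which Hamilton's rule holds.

r to a half-sibling = 0.25 (half-sibs share one parent — one path of length 2: r = (1/2)^2 = 1/4).
Hamilton's rule with n recipients of equal r: n·r·B > C, so B > C/(n·r) = 0.435/(4·0.25) = 0.435.

0.435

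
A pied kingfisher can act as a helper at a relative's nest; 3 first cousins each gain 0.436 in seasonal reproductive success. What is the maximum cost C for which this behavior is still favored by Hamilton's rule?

0.1635

r to a first cousin = 0.125 (first cousins share one grandparent pair — two paths of length 4: r = 2·(1/2)^4 = 1/8).
Hamilton's rule: n·r·B > C, so the trait is favored while C < n·r·B = 3·0.125·0.436 = 0.1635.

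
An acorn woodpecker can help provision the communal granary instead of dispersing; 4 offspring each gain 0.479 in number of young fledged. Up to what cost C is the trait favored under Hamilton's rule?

r to an offspring = 1/2 (one parent–offspring link: r = (1/2)^1 = 1/2).
Hamilton's rule: n·r·B > C, so the trait is favored while C < n·r·B = 4·0.5·0.479 = 0.958.

0.958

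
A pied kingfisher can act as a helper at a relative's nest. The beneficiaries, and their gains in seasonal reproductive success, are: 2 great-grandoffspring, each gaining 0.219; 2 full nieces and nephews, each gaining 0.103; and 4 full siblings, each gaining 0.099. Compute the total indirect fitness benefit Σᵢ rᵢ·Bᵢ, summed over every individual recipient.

0.30425

r to a great-grandoffspring = 0.125 (three parent–offspring links: r = (1/2)^3 = 1/8).
r to a full niece or nephew = 0.25 (full aunt/uncle↔niece/nephew: two paths of length 3 through the shared grandparent pair: r = 2·(1/2)^3 = 1/4).
r to a full sibling = 1/2 (full sibs share both parents — two paths of length 2: r = 2·(1/2)^2 = 1/2).
Summing one r·B term per recipient: 2·0.125·0.219 + 2·0.25·0.103 + 4·0.5·0.099 = 0.30425.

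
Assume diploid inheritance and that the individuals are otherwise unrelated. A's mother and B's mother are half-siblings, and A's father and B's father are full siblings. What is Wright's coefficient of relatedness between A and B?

Relatedness sums over independent paths through distinct common ancestors.
A and B are related in two ways: half first cousins through their mothers (r = 1/16) and first cousins through their fathers (r = 1/8).
r = 1/16 + 1/8 = 3/16 = 0.1875.

0.1875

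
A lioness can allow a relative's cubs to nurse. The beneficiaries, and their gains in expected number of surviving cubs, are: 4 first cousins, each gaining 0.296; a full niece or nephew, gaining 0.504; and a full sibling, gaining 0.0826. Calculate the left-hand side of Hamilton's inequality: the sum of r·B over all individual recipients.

0.3153

r to a first cousin = 1/8 (first cousins share one grandparent pair — two paths of length 4: r = 2·(1/2)^4 = 1/8).
r to a full niece or nephew = 1/4 (full aunt/uncle↔niece/nephew: two paths of length 3 through the shared grandparent pair: r = 2·(1/2)^3 = 1/4).
r to a full sibling = 0.5 (full sibs share both parents — two paths of length 2: r = 2·(1/2)^2 = 1/2).
Summing one r·B term per recipient: 4·0.125·0.296 + 1·0.25·0.504 + 1·0.5·0.0826 = 0.3153.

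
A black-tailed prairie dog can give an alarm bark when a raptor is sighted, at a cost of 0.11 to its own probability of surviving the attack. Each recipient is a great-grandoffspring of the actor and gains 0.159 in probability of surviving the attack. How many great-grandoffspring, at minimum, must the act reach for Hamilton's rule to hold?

r to a great-grandoffspring = 0.125 (three parent–offspring links: r = (1/2)^3 = 1/8).
Hamilton's rule: n·r·B > C  ⇒  n > C/(r·B) = 0.11/(0.125·0.159) = 5.535.
The smallest integer exceeding 5.535 is 6.

6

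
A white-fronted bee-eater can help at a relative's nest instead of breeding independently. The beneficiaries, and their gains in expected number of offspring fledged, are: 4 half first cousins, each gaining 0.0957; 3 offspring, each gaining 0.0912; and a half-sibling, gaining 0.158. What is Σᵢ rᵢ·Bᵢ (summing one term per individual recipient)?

0.200225

r to a half first cousin = 0.0625 (half first cousins share one grandparent — one path of length 4: r = (1/2)^4 = 1/16).
r to an offspring = 1/2 (one parent–offspring link: r = (1/2)^1 = 1/2).
r to a half-sibling = 0.25 (half-sibs share one parent — one path of length 2: r = (1/2)^2 = 1/4).
Summing one r·B term per recipient: 4·0.0625·0.0957 + 3·0.5·0.0912 + 1·0.25·0.158 = 0.200225.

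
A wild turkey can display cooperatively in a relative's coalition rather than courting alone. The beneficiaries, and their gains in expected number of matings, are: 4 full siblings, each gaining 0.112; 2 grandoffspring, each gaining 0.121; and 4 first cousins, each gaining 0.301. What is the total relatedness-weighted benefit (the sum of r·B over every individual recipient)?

r to a full sibling = 0.5 (full sibs share both parents — two paths of length 2: r = 2·(1/2)^2 = 1/2).
r to a grandoffspring = 0.25 (two parent–offspring links: r = (1/2)^2 = 1/4).
r to a first cousin = 0.125 (first cousins share one grandparent pair — two paths of length 4: r = 2·(1/2)^4 = 1/8).
Summing one r·B term per recipient: 4·0.5·0.112 + 2·0.25·0.121 + 4·0.125·0.301 = 0.435.

0.435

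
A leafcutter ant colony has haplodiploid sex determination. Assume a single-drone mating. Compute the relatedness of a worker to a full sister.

Haplodiploid full sisters inherit their father's entire haploid genome identically (contributing 1/2) and on average half of their mother's contribution (1/2 · 1/2 = 1/4); r = 1/2 + 1/4 = 3/4.

0.75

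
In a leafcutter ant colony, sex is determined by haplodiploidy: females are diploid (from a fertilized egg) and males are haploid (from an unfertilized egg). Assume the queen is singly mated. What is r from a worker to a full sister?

Haplodiploid full sisters inherit their father's entire haploid genome identically (contributing 1/2) and on average half of their mother's contribution (1/2 · 1/2 = 1/4); r = 1/2 + 1/4 = 3/4.

0.75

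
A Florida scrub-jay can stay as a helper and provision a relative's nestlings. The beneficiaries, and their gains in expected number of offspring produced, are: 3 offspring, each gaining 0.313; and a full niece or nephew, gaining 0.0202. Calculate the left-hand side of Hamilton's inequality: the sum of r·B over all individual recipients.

0.47455

r to an offspring = 1/2 (one parent–offspring link: r = (1/2)^1 = 1/2).
r to a full niece or nephew = 1/4 (full aunt/uncle↔niece/nephew: two paths of length 3 through the shared grandparent pair: r = 2·(1/2)^3 = 1/4).
Summing one r·B term per recipient: 3·0.5·0.313 + 1·0.25·0.0202 = 0.47455.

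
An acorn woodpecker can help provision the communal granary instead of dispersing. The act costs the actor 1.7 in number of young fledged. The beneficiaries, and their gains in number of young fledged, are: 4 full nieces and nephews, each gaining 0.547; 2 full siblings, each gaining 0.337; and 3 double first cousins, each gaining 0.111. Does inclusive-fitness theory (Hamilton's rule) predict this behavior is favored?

Hamilton's rule: the trait is favored when the sum of r·B over every recipient exceeds the actor's cost C.
r to a full niece or nephew = 0.25 (full aunt/uncle↔niece/nephew: two paths of length 3 through the shared grandparent pair: r = 2·(1/2)^3 = 1/4).
r to a full sibling = 1/2 (full sibs share both parents — two paths of length 2: r = 2·(1/2)^2 = 1/2).
r to a double first cousin = 0.25 (double first cousins share both grandparent pairs — four paths of length 4: r = 4·(1/2)^4 = 1/4).
Summing one r·B term per recipient: 4·0.25·0.547 + 2·0.5·0.337 + 3·0.25·0.111 = 0.96725.
0.96725 < 1.7: the indirect benefit is less than the cost.

No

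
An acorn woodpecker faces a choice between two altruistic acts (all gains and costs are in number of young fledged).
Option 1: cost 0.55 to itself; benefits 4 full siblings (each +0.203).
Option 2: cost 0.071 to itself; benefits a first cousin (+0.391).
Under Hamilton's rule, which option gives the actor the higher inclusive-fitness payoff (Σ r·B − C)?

Option 2

Option 1: r to a full sibling = 0.5.
Option 1: Σ r·B − C = (4·0.5·0.203) − 0.55 = -0.144.
Option 2: r to a first cousin = 0.125.
Option 2: Σ r·B − C = (1·0.125·0.391) − 0.071 = -0.022125.
Option 2 has the higher net inclusive-fitness payoff.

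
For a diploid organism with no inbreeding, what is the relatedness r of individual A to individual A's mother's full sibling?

0.25

Each parent–offspring link contributes a factor of 1/2, and independent paths through distinct common ancestors add.
Full aunt/uncle↔niece/nephew: two paths of length 3 through the shared grandparent pair: r = 2·(1/2)^3 = 1/4.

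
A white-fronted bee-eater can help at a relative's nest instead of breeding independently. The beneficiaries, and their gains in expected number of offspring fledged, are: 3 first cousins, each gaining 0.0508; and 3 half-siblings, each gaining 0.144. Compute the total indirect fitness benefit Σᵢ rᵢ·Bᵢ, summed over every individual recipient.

r to a first cousin = 0.125 (first cousins share one grandparent pair — two paths of length 4: r = 2·(1/2)^4 = 1/8).
r to a half-sibling = 0.25 (half-sibs share one parent — one path of length 2: r = (1/2)^2 = 1/4).
Summing one r·B term per recipient: 3·0.125·0.0508 + 3·0.25·0.144 = 0.12705.

0.12705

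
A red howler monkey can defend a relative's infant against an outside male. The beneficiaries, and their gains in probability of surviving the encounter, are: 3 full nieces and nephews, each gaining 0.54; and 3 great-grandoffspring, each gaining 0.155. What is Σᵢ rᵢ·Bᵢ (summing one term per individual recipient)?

0.463125

r to a full niece or nephew = 1/4 (full aunt/uncle↔niece/nephew: two paths of length 3 through the shared grandparent pair: r = 2·(1/2)^3 = 1/4).
r to a great-grandoffspring = 0.125 (three parent–offspring links: r = (1/2)^3 = 1/8).
Summing one r·B term per recipient: 3·0.25·0.54 + 3·0.125·0.155 = 0.463125.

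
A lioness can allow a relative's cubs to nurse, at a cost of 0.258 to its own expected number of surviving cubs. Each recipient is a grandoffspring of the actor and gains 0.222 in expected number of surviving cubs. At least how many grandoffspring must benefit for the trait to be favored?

r to a grandoffspring = 0.25 (two parent–offspring links: r = (1/2)^2 = 1/4).
Hamilton's rule: n·r·B > C  ⇒  n > C/(r·B) = 0.258/(0.25·0.222) = 4.649.
The smallest integer exceeding 4.649 is 5.

5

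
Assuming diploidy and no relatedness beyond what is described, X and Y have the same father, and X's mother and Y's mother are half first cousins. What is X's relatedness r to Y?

Wright's path rule: contributions from independent ancestry routes add.
X and Y are related in two ways: half-sibs through their shared father (r = 1/4) and half second cousins through their mothers (r = 1/64).
r = 1/4 + 1/64 = 0.265625.

0.265625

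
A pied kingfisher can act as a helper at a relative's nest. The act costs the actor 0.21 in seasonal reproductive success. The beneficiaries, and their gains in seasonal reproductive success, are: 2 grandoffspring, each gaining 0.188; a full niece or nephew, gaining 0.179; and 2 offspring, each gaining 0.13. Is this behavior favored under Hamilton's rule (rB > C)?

Hamilton's rule: the trait is favored when the sum of r·B over every recipient exceeds the actor's cost C.
r to a grandoffspring = 1/4 (two parent–offspring links: r = (1/2)^2 = 1/4).
r to a full niece or nephew = 1/4 (full aunt/uncle↔niece/nephew: two paths of length 3 through the shared grandparent pair: r = 2·(1/2)^3 = 1/4).
r to an offspring = 0.5 (one parent–offspring link: r = (1/2)^1 = 1/2).
Summing one r·B term per recipient: 2·0.25·0.188 + 1·0.25·0.179 + 2·0.5·0.13 = 0.26875.
0.26875 > 0.21: the indirect benefit exceeds the cost.

Yes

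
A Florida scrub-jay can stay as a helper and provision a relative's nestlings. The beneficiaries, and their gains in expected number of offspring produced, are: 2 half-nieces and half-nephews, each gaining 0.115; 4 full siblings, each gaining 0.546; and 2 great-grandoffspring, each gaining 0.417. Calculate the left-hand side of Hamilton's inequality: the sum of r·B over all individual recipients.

1.225

r to a half-niece or half-nephew = 0.125 (half-aunt/uncle↔niece/nephew: one path of length 3: r = (1/2)^3 = 1/8).
r to a full sibling = 1/2 (full sibs share both parents — two paths of length 2: r = 2·(1/2)^2 = 1/2).
r to a great-grandoffspring = 0.125 (three parent–offspring links: r = (1/2)^3 = 1/8).
Summing one r·B term per recipient: 2·0.125·0.115 + 4·0.5·0.546 + 2·0.125·0.417 = 1.225.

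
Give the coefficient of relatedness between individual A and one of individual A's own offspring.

Each parent–offspring link contributes a factor of 1/2, and independent paths through distinct common ancestors add.
One parent–offspring link: r = (1/2)^1 = 1/2.

0.5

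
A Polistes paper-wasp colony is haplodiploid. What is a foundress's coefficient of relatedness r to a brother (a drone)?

0.25

Her haploid brother carries none of their father's genes and a random half of their mother's genome; that half matches the maternal half of her own genome with probability 1/2: r = 1/2 · 1/2 = 1/4.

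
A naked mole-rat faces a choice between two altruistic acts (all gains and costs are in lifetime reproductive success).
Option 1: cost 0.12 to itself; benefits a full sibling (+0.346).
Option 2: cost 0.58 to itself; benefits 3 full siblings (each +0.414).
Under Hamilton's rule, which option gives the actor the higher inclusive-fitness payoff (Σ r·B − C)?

Option 1

Option 1: r to a full sibling = 0.5.
Option 1: Σ r·B − C = (1·0.5·0.346) − 0.12 = 0.053.
Option 2: r to a full sibling = 0.5.
Option 2: Σ r·B − C = (3·0.5·0.414) − 0.58 = 0.041.
Option 1 has the higher net inclusive-fitness payoff.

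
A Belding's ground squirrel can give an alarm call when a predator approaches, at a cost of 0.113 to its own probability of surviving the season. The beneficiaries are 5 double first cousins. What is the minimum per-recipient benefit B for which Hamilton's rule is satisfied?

0.0904

r to a double first cousin = 0.25 (double first cousins share both grandparent pairs — four paths of length 4: r = 4·(1/2)^4 = 1/4).
Hamilton's rule with n recipients of equal r: n·r·B > C, so B > C/(n·r) = 0.113/(5·0.25) = 0.0904.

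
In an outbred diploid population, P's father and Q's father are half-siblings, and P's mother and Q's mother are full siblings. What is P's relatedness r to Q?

0.1875

With two independent routes of shared ancestry, r is the sum of the two contributions.
P and Q are related in two ways: half first cousins through their fathers (r = 1/16) and first cousins through their mothers (r = 1/8).
r = 1/16 + 1/8 = 0.1875.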